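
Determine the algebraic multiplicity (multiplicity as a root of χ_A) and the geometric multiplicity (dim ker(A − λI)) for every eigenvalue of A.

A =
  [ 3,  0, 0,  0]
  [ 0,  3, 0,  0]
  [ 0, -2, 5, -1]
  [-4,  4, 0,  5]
λ = 3: alg = 2, geom = 2; λ = 5: alg = 2, geom = 1

Step 1 — factor the characteristic polynomial to read off the algebraic multiplicities:
  χ_A(x) = (x - 5)^2*(x - 3)^2

Step 2 — compute geometric multiplicities via the rank-nullity identity g(λ) = n − rank(A − λI):
  rank(A − (3)·I) = 2, so dim ker(A − (3)·I) = n − 2 = 2
  rank(A − (5)·I) = 3, so dim ker(A − (5)·I) = n − 3 = 1

Summary:
  λ = 3: algebraic multiplicity = 2, geometric multiplicity = 2
  λ = 5: algebraic multiplicity = 2, geometric multiplicity = 1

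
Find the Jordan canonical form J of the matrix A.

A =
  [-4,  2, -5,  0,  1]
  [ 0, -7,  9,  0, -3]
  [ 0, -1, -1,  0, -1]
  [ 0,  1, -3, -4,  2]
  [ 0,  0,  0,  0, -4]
J_3(-4) ⊕ J_2(-4)

The characteristic polynomial is
  det(x·I − A) = x^5 + 20*x^4 + 160*x^3 + 640*x^2 + 1280*x + 1024 = (x + 4)^5

Eigenvalues and multiplicities (the geometric multiplicity of λ is n − rank(A − λI), which equals the number of Jordan blocks for λ):
  λ = -4: algebraic multiplicity = 5, geometric multiplicity = 2

Determining the block sizes for each eigenvalue:
  λ = -4: with am = 5 and gm = 2, the partition is not yet determined (e.g. several partitions of 5 into 2 parts exist). Let N = A − (-4)·I. Computing rank(N^1) = 3, rank(N^2) = 1, rank(N^3) = 0; the number of blocks of size ≥ j is rank(N^{j−1}) − rank(N^j), giving [2, 2, 1]. So we have 1 block(s) of size 3, 1 block(s) of size 2 → block sizes [3, 2]

Assembling the blocks gives a Jordan form
J =
  [-4,  1,  0,  0,  0]
  [ 0, -4,  1,  0,  0]
  [ 0,  0, -4,  0,  0]
  [ 0,  0,  0, -4,  1]
  [ 0,  0,  0,  0, -4]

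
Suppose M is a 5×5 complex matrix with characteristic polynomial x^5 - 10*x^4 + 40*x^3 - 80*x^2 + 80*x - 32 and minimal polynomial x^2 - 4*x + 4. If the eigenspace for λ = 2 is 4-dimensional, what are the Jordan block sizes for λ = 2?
Block sizes for λ = 2: [2, 1, 1, 1]

Step 1 — from the characteristic polynomial, algebraic multiplicity of λ = 2 is 5. From dim ker(M − (2)·I) = 4, there are exactly 4 Jordan blocks for λ = 2.
Step 2 — from the minimal polynomial, the factor (x − 2)^2 tells us the largest block for λ = 2 has size 2.
Step 3 — with total size 5, 4 blocks, and largest block 2, the block sizes (in nonincreasing order) are [2, 1, 1, 1].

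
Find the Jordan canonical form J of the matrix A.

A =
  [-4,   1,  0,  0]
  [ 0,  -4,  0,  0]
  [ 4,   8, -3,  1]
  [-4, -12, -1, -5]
J_2(-4) ⊕ J_2(-4)

The characteristic polynomial is
  det(x·I − A) = x^4 + 16*x^3 + 96*x^2 + 256*x + 256 = (x + 4)^4

Eigenvalues and multiplicities (the geometric multiplicity of λ is n − rank(A − λI), which equals the number of Jordan blocks for λ):
  λ = -4: algebraic multiplicity = 4, geometric multiplicity = 2

Determining the block sizes for each eigenvalue:
  λ = -4: with am = 4 and gm = 2, the partition is not yet determined (e.g. several partitions of 4 into 2 parts exist). Let N = A − (-4)·I. Computing rank(N^1) = 2, rank(N^2) = 0; the number of blocks of size ≥ j is rank(N^{j−1}) − rank(N^j), giving [2, 2]. So we have 2 block(s) of size 2 → block sizes [2, 2]

Assembling the blocks gives a Jordan form
J =
  [-4,  1,  0,  0]
  [ 0, -4,  0,  0]
  [ 0,  0, -4,  1]
  [ 0,  0,  0, -4]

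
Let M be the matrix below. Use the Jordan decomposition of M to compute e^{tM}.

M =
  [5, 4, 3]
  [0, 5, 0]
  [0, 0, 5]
e^{tM} =
  [exp(5*t), 4*t*exp(5*t), 3*t*exp(5*t)]
  [0, exp(5*t), 0]
  [0, 0, exp(5*t)]

Strategy: write M = P · J · P⁻¹ where J is a Jordan canonical form, so e^{tM} = P · e^{tJ} · P⁻¹, and e^{tJ} can be computed block-by-block.

M has Jordan form
J =
  [5, 1, 0]
  [0, 5, 0]
  [0, 0, 5]
(up to reordering of blocks).

Per-block formulas:
  For a 1×1 block at λ = 5: exp(t · [5]) = [e^(5t)].
  For a 2×2 Jordan block J_2(5): exp(t · J_2(5)) = e^(5t)·(I + t·N), where N is the 2×2 nilpotent shift.

After assembling e^{tJ} and conjugating by P, we get:

e^{tM} =
  [exp(5*t), 4*t*exp(5*t), 3*t*exp(5*t)]
  [0, exp(5*t), 0]
  [0, 0, exp(5*t)]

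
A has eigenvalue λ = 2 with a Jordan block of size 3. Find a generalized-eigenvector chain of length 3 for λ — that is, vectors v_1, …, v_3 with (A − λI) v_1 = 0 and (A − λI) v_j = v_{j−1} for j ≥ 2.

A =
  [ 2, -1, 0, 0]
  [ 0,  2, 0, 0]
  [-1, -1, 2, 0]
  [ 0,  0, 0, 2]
A Jordan chain for λ = 2 of length 3:
v_1 = (0, 0, 1, 0)ᵀ
v_2 = (-1, 0, -1, 0)ᵀ
v_3 = (0, 1, 0, 0)ᵀ

Let N = A − (2)·I. We want v_3 with N^3 v_3 = 0 but N^2 v_3 ≠ 0; then v_{j-1} := N · v_j for j = 3, …, 2.

Pick v_3 = (0, 1, 0, 0)ᵀ.
Then v_2 = N · v_3 = (-1, 0, -1, 0)ᵀ.
Then v_1 = N · v_2 = (0, 0, 1, 0)ᵀ.

Sanity check: (A − (2)·I) v_1 = (0, 0, 0, 0)ᵀ = 0. ✓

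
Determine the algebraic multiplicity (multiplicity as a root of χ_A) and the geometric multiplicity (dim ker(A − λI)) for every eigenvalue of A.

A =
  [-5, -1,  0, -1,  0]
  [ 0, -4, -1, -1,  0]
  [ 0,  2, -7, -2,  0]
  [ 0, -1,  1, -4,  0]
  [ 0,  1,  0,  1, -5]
λ = -5: alg = 5, geom = 3

Step 1 — factor the characteristic polynomial to read off the algebraic multiplicities:
  χ_A(x) = (x + 5)^5

Step 2 — compute geometric multiplicities via the rank-nullity identity g(λ) = n − rank(A − λI):
  rank(A − (-5)·I) = 2, so dim ker(A − (-5)·I) = n − 2 = 3

Summary:
  λ = -5: algebraic multiplicity = 5, geometric multiplicity = 3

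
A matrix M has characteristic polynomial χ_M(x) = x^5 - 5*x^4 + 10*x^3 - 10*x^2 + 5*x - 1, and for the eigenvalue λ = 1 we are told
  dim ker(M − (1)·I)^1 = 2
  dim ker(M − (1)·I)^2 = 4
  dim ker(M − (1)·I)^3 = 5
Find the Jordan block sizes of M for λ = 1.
Block sizes for λ = 1: [3, 2]

From the dimensions of kernels of powers, the number of Jordan blocks of size at least j is d_j − d_{j−1} where d_j = dim ker(N^j) (with d_0 = 0). Computing the differences gives [2, 2, 1].
The number of blocks of size exactly k is (#blocks of size ≥ k) − (#blocks of size ≥ k + 1), so the partition is: 1 block(s) of size 2, 1 block(s) of size 3.
In nonincreasing order the block sizes are [3, 2].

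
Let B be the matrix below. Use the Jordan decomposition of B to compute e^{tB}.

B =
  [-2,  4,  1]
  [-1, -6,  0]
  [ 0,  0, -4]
e^{tB} =
  [2*t*exp(-4*t) + exp(-4*t), 4*t*exp(-4*t), t^2*exp(-4*t) + t*exp(-4*t)]
  [-t*exp(-4*t), -2*t*exp(-4*t) + exp(-4*t), -t^2*exp(-4*t)/2]
  [0, 0, exp(-4*t)]

Strategy: write B = P · J · P⁻¹ where J is a Jordan canonical form, so e^{tB} = P · e^{tJ} · P⁻¹, and e^{tJ} can be computed block-by-block.

B has Jordan form
J =
  [-4,  1,  0]
  [ 0, -4,  1]
  [ 0,  0, -4]
(up to reordering of blocks).

Per-block formulas:
  For a 3×3 Jordan block J_3(-4): exp(t · J_3(-4)) = e^(-4t)·(I + t·N + (t^2/2)·N^2), where N is the 3×3 nilpotent shift.

After assembling e^{tJ} and conjugating by P, we get:

e^{tB} =
  [2*t*exp(-4*t) + exp(-4*t), 4*t*exp(-4*t), t^2*exp(-4*t) + t*exp(-4*t)]
  [-t*exp(-4*t), -2*t*exp(-4*t) + exp(-4*t), -t^2*exp(-4*t)/2]
  [0, 0, exp(-4*t)]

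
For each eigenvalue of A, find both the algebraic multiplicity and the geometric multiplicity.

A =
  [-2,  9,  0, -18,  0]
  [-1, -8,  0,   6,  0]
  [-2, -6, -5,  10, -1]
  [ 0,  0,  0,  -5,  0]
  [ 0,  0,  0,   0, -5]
λ = -5: alg = 5, geom = 3

Step 1 — factor the characteristic polynomial to read off the algebraic multiplicities:
  χ_A(x) = (x + 5)^5

Step 2 — compute geometric multiplicities via the rank-nullity identity g(λ) = n − rank(A − λI):
  rank(A − (-5)·I) = 2, so dim ker(A − (-5)·I) = n − 2 = 3

Summary:
  λ = -5: algebraic multiplicity = 5, geometric multiplicity = 3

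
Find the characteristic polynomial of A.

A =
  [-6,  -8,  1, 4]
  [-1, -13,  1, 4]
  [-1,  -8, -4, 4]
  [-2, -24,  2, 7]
x^4 + 16*x^3 + 90*x^2 + 200*x + 125

Expanding det(x·I − A) (e.g. by cofactor expansion or by noting that A is similar to its Jordan form J, which has the same characteristic polynomial as A) gives
  χ_A(x) = x^4 + 16*x^3 + 90*x^2 + 200*x + 125
which factors as (x + 1)*(x + 5)^3. The eigenvalues (with algebraic multiplicities) are λ = -5 with multiplicity 3, λ = -1 with multiplicity 1.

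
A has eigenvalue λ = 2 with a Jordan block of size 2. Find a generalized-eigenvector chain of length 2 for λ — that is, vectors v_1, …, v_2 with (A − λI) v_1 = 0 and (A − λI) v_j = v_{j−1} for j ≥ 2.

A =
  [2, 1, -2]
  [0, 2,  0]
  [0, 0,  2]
A Jordan chain for λ = 2 of length 2:
v_1 = (1, 0, 0)ᵀ
v_2 = (0, 1, 0)ᵀ

Let N = A − (2)·I. We want v_2 with N^2 v_2 = 0 but N^1 v_2 ≠ 0; then v_{j-1} := N · v_j for j = 2, …, 2.

Pick v_2 = (0, 1, 0)ᵀ.
Then v_1 = N · v_2 = (1, 0, 0)ᵀ.

Sanity check: (A − (2)·I) v_1 = (0, 0, 0)ᵀ = 0. ✓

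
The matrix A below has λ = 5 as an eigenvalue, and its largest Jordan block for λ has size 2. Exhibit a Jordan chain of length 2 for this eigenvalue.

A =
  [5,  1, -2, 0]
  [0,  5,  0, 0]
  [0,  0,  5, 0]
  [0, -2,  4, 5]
A Jordan chain for λ = 5 of length 2:
v_1 = (1, 0, 0, -2)ᵀ
v_2 = (0, 1, 0, 0)ᵀ

Let N = A − (5)·I. We want v_2 with N^2 v_2 = 0 but N^1 v_2 ≠ 0; then v_{j-1} := N · v_j for j = 2, …, 2.

Pick v_2 = (0, 1, 0, 0)ᵀ.
Then v_1 = N · v_2 = (1, 0, 0, -2)ᵀ.

Sanity check: (A − (5)·I) v_1 = (0, 0, 0, 0)ᵀ = 0. ✓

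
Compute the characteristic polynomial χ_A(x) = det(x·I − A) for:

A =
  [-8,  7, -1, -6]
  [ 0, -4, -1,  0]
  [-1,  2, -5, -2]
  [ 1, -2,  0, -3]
x^4 + 20*x^3 + 150*x^2 + 500*x + 625

Expanding det(x·I − A) (e.g. by cofactor expansion or by noting that A is similar to its Jordan form J, which has the same characteristic polynomial as A) gives
  χ_A(x) = x^4 + 20*x^3 + 150*x^2 + 500*x + 625
which factors as (x + 5)^4. The eigenvalues (with algebraic multiplicities) are λ = -5 with multiplicity 4.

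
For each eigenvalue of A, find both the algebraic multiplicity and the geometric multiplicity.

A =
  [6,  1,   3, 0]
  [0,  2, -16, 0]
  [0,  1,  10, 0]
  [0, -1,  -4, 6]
λ = 6: alg = 4, geom = 2

Step 1 — factor the characteristic polynomial to read off the algebraic multiplicities:
  χ_A(x) = (x - 6)^4

Step 2 — compute geometric multiplicities via the rank-nullity identity g(λ) = n − rank(A − λI):
  rank(A − (6)·I) = 2, so dim ker(A − (6)·I) = n − 2 = 2

Summary:
  λ = 6: algebraic multiplicity = 4, geometric multiplicity = 2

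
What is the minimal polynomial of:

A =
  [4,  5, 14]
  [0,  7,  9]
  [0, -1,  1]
x^3 - 12*x^2 + 48*x - 64

The characteristic polynomial is χ_A(x) = (x - 4)^3, so the eigenvalues are known. The minimal polynomial is
  m_A(x) = Π_λ (x − λ)^{k_λ}
where k_λ is the size of the *largest* Jordan block for λ (equivalently, the smallest k with (A − λI)^k v = 0 for every generalised eigenvector v of λ).

  λ = 4: largest Jordan block has size 3, contributing (x − 4)^3

So m_A(x) = (x - 4)^3 = x^3 - 12*x^2 + 48*x - 64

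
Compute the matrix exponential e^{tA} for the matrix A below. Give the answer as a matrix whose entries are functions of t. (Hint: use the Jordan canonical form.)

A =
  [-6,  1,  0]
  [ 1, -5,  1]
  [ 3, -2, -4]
e^{tA} =
  [t^2*exp(-5*t) - t*exp(-5*t) + exp(-5*t), -t^2*exp(-5*t)/2 + t*exp(-5*t), t^2*exp(-5*t)/2]
  [t^2*exp(-5*t) + t*exp(-5*t), -t^2*exp(-5*t)/2 + exp(-5*t), t^2*exp(-5*t)/2 + t*exp(-5*t)]
  [-t^2*exp(-5*t) + 3*t*exp(-5*t), t^2*exp(-5*t)/2 - 2*t*exp(-5*t), -t^2*exp(-5*t)/2 + t*exp(-5*t) + exp(-5*t)]

Strategy: write A = P · J · P⁻¹ where J is a Jordan canonical form, so e^{tA} = P · e^{tJ} · P⁻¹, and e^{tJ} can be computed block-by-block.

A has Jordan form
J =
  [-5,  1,  0]
  [ 0, -5,  1]
  [ 0,  0, -5]
(up to reordering of blocks).

Per-block formulas:
  For a 3×3 Jordan block J_3(-5): exp(t · J_3(-5)) = e^(-5t)·(I + t·N + (t^2/2)·N^2), where N is the 3×3 nilpotent shift.

After assembling e^{tJ} and conjugating by P, we get:

e^{tA} =
  [t^2*exp(-5*t) - t*exp(-5*t) + exp(-5*t), -t^2*exp(-5*t)/2 + t*exp(-5*t), t^2*exp(-5*t)/2]
  [t^2*exp(-5*t) + t*exp(-5*t), -t^2*exp(-5*t)/2 + exp(-5*t), t^2*exp(-5*t)/2 + t*exp(-5*t)]
  [-t^2*exp(-5*t) + 3*t*exp(-5*t), t^2*exp(-5*t)/2 - 2*t*exp(-5*t), -t^2*exp(-5*t)/2 + t*exp(-5*t) + exp(-5*t)]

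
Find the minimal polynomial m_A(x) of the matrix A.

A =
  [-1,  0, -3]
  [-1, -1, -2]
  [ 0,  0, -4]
x^3 + 6*x^2 + 9*x + 4

The characteristic polynomial is χ_A(x) = (x + 1)^2*(x + 4), so the eigenvalues are known. The minimal polynomial is
  m_A(x) = Π_λ (x − λ)^{k_λ}
where k_λ is the size of the *largest* Jordan block for λ (equivalently, the smallest k with (A − λI)^k v = 0 for every generalised eigenvector v of λ).

  λ = -4: largest Jordan block has size 1, contributing (x + 4)
  λ = -1: largest Jordan block has size 2, contributing (x + 1)^2

So m_A(x) = (x + 1)^2*(x + 4) = x^3 + 6*x^2 + 9*x + 4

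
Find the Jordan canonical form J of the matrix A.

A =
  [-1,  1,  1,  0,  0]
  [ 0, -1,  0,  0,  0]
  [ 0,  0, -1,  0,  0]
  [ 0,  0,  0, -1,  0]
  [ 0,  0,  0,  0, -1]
J_2(-1) ⊕ J_1(-1) ⊕ J_1(-1) ⊕ J_1(-1)

The characteristic polynomial is
  det(x·I − A) = x^5 + 5*x^4 + 10*x^3 + 10*x^2 + 5*x + 1 = (x + 1)^5

Eigenvalues and multiplicities (the geometric multiplicity of λ is n − rank(A − λI), which equals the number of Jordan blocks for λ):
  λ = -1: algebraic multiplicity = 5, geometric multiplicity = 4

Determining the block sizes for each eigenvalue:
  λ = -1: 4 blocks summing to 5 forces exactly one block of size 2 and the rest size 1 → block sizes [2, 1, 1, 1]

Assembling the blocks gives a Jordan form
J =
  [-1,  1,  0,  0,  0]
  [ 0, -1,  0,  0,  0]
  [ 0,  0, -1,  0,  0]
  [ 0,  0,  0, -1,  0]
  [ 0,  0,  0,  0, -1]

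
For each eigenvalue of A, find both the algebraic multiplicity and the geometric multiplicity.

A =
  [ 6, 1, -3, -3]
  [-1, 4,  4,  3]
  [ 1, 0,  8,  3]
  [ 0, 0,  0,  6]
λ = 6: alg = 4, geom = 2

Step 1 — factor the characteristic polynomial to read off the algebraic multiplicities:
  χ_A(x) = (x - 6)^4

Step 2 — compute geometric multiplicities via the rank-nullity identity g(λ) = n − rank(A − λI):
  rank(A − (6)·I) = 2, so dim ker(A − (6)·I) = n − 2 = 2

Summary:
  λ = 6: algebraic multiplicity = 4, geometric multiplicity = 2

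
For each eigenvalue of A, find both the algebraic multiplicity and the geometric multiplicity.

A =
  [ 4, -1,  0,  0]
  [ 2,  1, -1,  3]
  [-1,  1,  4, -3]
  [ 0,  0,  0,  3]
λ = 3: alg = 4, geom = 2

Step 1 — factor the characteristic polynomial to read off the algebraic multiplicities:
  χ_A(x) = (x - 3)^4

Step 2 — compute geometric multiplicities via the rank-nullity identity g(λ) = n − rank(A − λI):
  rank(A − (3)·I) = 2, so dim ker(A − (3)·I) = n − 2 = 2

Summary:
  λ = 3: algebraic multiplicity = 4, geometric multiplicity = 2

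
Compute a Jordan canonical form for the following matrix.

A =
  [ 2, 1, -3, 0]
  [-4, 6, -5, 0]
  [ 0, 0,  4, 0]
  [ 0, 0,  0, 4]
J_3(4) ⊕ J_1(4)

The characteristic polynomial is
  det(x·I − A) = x^4 - 16*x^3 + 96*x^2 - 256*x + 256 = (x - 4)^4

Eigenvalues and multiplicities (the geometric multiplicity of λ is n − rank(A − λI), which equals the number of Jordan blocks for λ):
  λ = 4: algebraic multiplicity = 4, geometric multiplicity = 2

Determining the block sizes for each eigenvalue:
  λ = 4: with am = 4 and gm = 2, the partition is not yet determined (e.g. several partitions of 4 into 2 parts exist). Let N = A − (4)·I. Computing rank(N^1) = 2, rank(N^2) = 1, rank(N^3) = 0; the number of blocks of size ≥ j is rank(N^{j−1}) − rank(N^j), giving [2, 1, 1]. So we have 1 block(s) of size 3, 1 block(s) of size 1 → block sizes [3, 1]

Assembling the blocks gives a Jordan form
J =
  [4, 1, 0, 0]
  [0, 4, 1, 0]
  [0, 0, 4, 0]
  [0, 0, 0, 4]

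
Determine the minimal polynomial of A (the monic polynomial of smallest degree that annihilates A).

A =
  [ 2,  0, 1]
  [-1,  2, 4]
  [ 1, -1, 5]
x^3 - 9*x^2 + 27*x - 27

The characteristic polynomial is χ_A(x) = (x - 3)^3, so the eigenvalues are known. The minimal polynomial is
  m_A(x) = Π_λ (x − λ)^{k_λ}
where k_λ is the size of the *largest* Jordan block for λ (equivalently, the smallest k with (A − λI)^k v = 0 for every generalised eigenvector v of λ).

  λ = 3: largest Jordan block has size 3, contributing (x − 3)^3

So m_A(x) = (x - 3)^3 = x^3 - 9*x^2 + 27*x - 27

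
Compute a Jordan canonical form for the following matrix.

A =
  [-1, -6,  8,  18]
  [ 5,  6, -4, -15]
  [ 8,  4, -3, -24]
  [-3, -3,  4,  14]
J_2(3) ⊕ J_1(5) ⊕ J_1(5)

The characteristic polynomial is
  det(x·I − A) = x^4 - 16*x^3 + 94*x^2 - 240*x + 225 = (x - 5)^2*(x - 3)^2

Eigenvalues and multiplicities (the geometric multiplicity of λ is n − rank(A − λI), which equals the number of Jordan blocks for λ):
  λ = 3: algebraic multiplicity = 2, geometric multiplicity = 1
  λ = 5: algebraic multiplicity = 2, geometric multiplicity = 2

Determining the block sizes for each eigenvalue:
  λ = 3: one block (gm = 1), so the single block has size am = 2 → block sizes [2]
  λ = 5: gm = am = 2, so every block has size 1 → block sizes [1, 1]

Assembling the blocks gives a Jordan form
J =
  [3, 1, 0, 0]
  [0, 3, 0, 0]
  [0, 0, 5, 0]
  [0, 0, 0, 5]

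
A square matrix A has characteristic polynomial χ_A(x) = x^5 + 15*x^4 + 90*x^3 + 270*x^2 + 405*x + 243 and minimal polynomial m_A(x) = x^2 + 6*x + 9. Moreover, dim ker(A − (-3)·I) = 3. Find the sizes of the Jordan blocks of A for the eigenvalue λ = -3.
Block sizes for λ = -3: [2, 2, 1]

Step 1 — from the characteristic polynomial, algebraic multiplicity of λ = -3 is 5. From dim ker(A − (-3)·I) = 3, there are exactly 3 Jordan blocks for λ = -3.
Step 2 — from the minimal polynomial, the factor (x + 3)^2 tells us the largest block for λ = -3 has size 2.
Step 3 — with total size 5, 3 blocks, and largest block 2, the block sizes (in nonincreasing order) are [2, 2, 1].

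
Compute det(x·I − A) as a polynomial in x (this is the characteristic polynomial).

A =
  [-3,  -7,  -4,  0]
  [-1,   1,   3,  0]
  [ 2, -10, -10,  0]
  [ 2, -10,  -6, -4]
x^4 + 16*x^3 + 96*x^2 + 256*x + 256

Expanding det(x·I − A) (e.g. by cofactor expansion or by noting that A is similar to its Jordan form J, which has the same characteristic polynomial as A) gives
  χ_A(x) = x^4 + 16*x^3 + 96*x^2 + 256*x + 256
which factors as (x + 4)^4. The eigenvalues (with algebraic multiplicities) are λ = -4 with multiplicity 4.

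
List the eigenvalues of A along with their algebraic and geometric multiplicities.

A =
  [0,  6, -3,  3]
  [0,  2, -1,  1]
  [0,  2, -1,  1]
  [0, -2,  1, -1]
λ = 0: alg = 4, geom = 3

Step 1 — factor the characteristic polynomial to read off the algebraic multiplicities:
  χ_A(x) = x^4

Step 2 — compute geometric multiplicities via the rank-nullity identity g(λ) = n − rank(A − λI):
  rank(A − (0)·I) = 1, so dim ker(A − (0)·I) = n − 1 = 3

Summary:
  λ = 0: algebraic multiplicity = 4, geometric multiplicity = 3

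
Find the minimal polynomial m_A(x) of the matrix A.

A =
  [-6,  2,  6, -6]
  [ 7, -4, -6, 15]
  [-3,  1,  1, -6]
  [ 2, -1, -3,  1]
x^3 + 6*x^2 + 12*x + 8

The characteristic polynomial is χ_A(x) = (x + 2)^4, so the eigenvalues are known. The minimal polynomial is
  m_A(x) = Π_λ (x − λ)^{k_λ}
where k_λ is the size of the *largest* Jordan block for λ (equivalently, the smallest k with (A − λI)^k v = 0 for every generalised eigenvector v of λ).

  λ = -2: largest Jordan block has size 3, contributing (x + 2)^3

So m_A(x) = (x + 2)^3 = x^3 + 6*x^2 + 12*x + 8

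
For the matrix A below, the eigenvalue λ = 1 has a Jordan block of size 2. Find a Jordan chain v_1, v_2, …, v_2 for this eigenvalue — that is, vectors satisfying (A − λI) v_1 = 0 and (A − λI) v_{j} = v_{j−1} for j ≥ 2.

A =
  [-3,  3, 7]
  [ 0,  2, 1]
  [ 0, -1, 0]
A Jordan chain for λ = 1 of length 2:
v_1 = (-1, 1, -1)ᵀ
v_2 = (1, 1, 0)ᵀ

Let N = A − (1)·I. We want v_2 with N^2 v_2 = 0 but N^1 v_2 ≠ 0; then v_{j-1} := N · v_j for j = 2, …, 2.

Pick v_2 = (1, 1, 0)ᵀ.
Then v_1 = N · v_2 = (-1, 1, -1)ᵀ.

Sanity check: (A − (1)·I) v_1 = (0, 0, 0)ᵀ = 0. ✓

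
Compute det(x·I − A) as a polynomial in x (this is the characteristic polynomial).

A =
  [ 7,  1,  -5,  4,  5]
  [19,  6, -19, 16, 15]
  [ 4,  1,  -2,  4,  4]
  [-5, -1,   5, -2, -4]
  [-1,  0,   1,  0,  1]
x^5 - 10*x^4 + 40*x^3 - 80*x^2 + 80*x - 32

Expanding det(x·I − A) (e.g. by cofactor expansion or by noting that A is similar to its Jordan form J, which has the same characteristic polynomial as A) gives
  χ_A(x) = x^5 - 10*x^4 + 40*x^3 - 80*x^2 + 80*x - 32
which factors as (x - 2)^5. The eigenvalues (with algebraic multiplicities) are λ = 2 with multiplicity 5.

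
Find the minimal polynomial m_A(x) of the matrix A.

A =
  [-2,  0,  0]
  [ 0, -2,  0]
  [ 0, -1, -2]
x^2 + 4*x + 4

The characteristic polynomial is χ_A(x) = (x + 2)^3, so the eigenvalues are known. The minimal polynomial is
  m_A(x) = Π_λ (x − λ)^{k_λ}
where k_λ is the size of the *largest* Jordan block for λ (equivalently, the smallest k with (A − λI)^k v = 0 for every generalised eigenvector v of λ).

  λ = -2: largest Jordan block has size 2, contributing (x + 2)^2

So m_A(x) = (x + 2)^2 = x^2 + 4*x + 4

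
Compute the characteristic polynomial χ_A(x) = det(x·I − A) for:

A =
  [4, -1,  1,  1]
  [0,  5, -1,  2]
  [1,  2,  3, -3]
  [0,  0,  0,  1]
x^4 - 13*x^3 + 60*x^2 - 112*x + 64

Expanding det(x·I − A) (e.g. by cofactor expansion or by noting that A is similar to its Jordan form J, which has the same characteristic polynomial as A) gives
  χ_A(x) = x^4 - 13*x^3 + 60*x^2 - 112*x + 64
which factors as (x - 4)^3*(x - 1). The eigenvalues (with algebraic multiplicities) are λ = 1 with multiplicity 1, λ = 4 with multiplicity 3.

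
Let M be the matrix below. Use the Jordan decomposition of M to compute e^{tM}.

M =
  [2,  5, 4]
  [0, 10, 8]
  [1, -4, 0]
e^{tM} =
  [4*t^2*exp(4*t) - 2*t*exp(4*t) + exp(4*t), 2*t^2*exp(4*t) + 5*t*exp(4*t), 8*t^2*exp(4*t) + 4*t*exp(4*t)]
  [4*t^2*exp(4*t), 2*t^2*exp(4*t) + 6*t*exp(4*t) + exp(4*t), 8*t^2*exp(4*t) + 8*t*exp(4*t)]
  [-3*t^2*exp(4*t) + t*exp(4*t), -3*t^2*exp(4*t)/2 - 4*t*exp(4*t), -6*t^2*exp(4*t) - 4*t*exp(4*t) + exp(4*t)]

Strategy: write M = P · J · P⁻¹ where J is a Jordan canonical form, so e^{tM} = P · e^{tJ} · P⁻¹, and e^{tJ} can be computed block-by-block.

M has Jordan form
J =
  [4, 1, 0]
  [0, 4, 1]
  [0, 0, 4]
(up to reordering of blocks).

Per-block formulas:
  For a 3×3 Jordan block J_3(4): exp(t · J_3(4)) = e^(4t)·(I + t·N + (t^2/2)·N^2), where N is the 3×3 nilpotent shift.

After assembling e^{tJ} and conjugating by P, we get:

e^{tM} =
  [4*t^2*exp(4*t) - 2*t*exp(4*t) + exp(4*t), 2*t^2*exp(4*t) + 5*t*exp(4*t), 8*t^2*exp(4*t) + 4*t*exp(4*t)]
  [4*t^2*exp(4*t), 2*t^2*exp(4*t) + 6*t*exp(4*t) + exp(4*t), 8*t^2*exp(4*t) + 8*t*exp(4*t)]
  [-3*t^2*exp(4*t) + t*exp(4*t), -3*t^2*exp(4*t)/2 - 4*t*exp(4*t), -6*t^2*exp(4*t) - 4*t*exp(4*t) + exp(4*t)]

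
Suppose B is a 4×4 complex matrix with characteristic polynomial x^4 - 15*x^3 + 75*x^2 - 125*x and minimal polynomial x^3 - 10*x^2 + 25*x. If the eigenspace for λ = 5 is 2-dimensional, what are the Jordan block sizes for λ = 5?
Block sizes for λ = 5: [2, 1]

Step 1 — from the characteristic polynomial, algebraic multiplicity of λ = 5 is 3. From dim ker(B − (5)·I) = 2, there are exactly 2 Jordan blocks for λ = 5.
Step 2 — from the minimal polynomial, the factor (x − 5)^2 tells us the largest block for λ = 5 has size 2.
Step 3 — with total size 3, 2 blocks, and largest block 2, the block sizes (in nonincreasing order) are [2, 1].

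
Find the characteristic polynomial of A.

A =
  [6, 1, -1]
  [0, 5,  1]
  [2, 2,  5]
x^3 - 16*x^2 + 85*x - 150

Expanding det(x·I − A) (e.g. by cofactor expansion or by noting that A is similar to its Jordan form J, which has the same characteristic polynomial as A) gives
  χ_A(x) = x^3 - 16*x^2 + 85*x - 150
which factors as (x - 6)*(x - 5)^2. The eigenvalues (with algebraic multiplicities) are λ = 5 with multiplicity 2, λ = 6 with multiplicity 1.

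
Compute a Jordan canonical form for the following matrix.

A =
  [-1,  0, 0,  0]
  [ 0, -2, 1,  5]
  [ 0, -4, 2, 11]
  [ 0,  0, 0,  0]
J_1(-1) ⊕ J_3(0)

The characteristic polynomial is
  det(x·I − A) = x^4 + x^3 = x^3*(x + 1)

Eigenvalues and multiplicities (the geometric multiplicity of λ is n − rank(A − λI), which equals the number of Jordan blocks for λ):
  λ = -1: algebraic multiplicity = 1, geometric multiplicity = 1
  λ = 0: algebraic multiplicity = 3, geometric multiplicity = 1

Determining the block sizes for each eigenvalue:
  λ = -1: one block (gm = 1), so the single block has size am = 1 → block sizes [1]
  λ = 0: one block (gm = 1), so the single block has size am = 3 → block sizes [3]

Assembling the blocks gives a Jordan form
J =
  [-1, 0, 0, 0]
  [ 0, 0, 1, 0]
  [ 0, 0, 0, 1]
  [ 0, 0, 0, 0]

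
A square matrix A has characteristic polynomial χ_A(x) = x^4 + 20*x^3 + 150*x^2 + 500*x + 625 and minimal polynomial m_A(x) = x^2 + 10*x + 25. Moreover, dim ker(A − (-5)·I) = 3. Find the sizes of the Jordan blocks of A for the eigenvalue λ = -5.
Block sizes for λ = -5: [2, 1, 1]

Step 1 — from the characteristic polynomial, algebraic multiplicity of λ = -5 is 4. From dim ker(A − (-5)·I) = 3, there are exactly 3 Jordan blocks for λ = -5.
Step 2 — from the minimal polynomial, the factor (x + 5)^2 tells us the largest block for λ = -5 has size 2.
Step 3 — with total size 4, 3 blocks, and largest block 2, the block sizes (in nonincreasing order) are [2, 1, 1].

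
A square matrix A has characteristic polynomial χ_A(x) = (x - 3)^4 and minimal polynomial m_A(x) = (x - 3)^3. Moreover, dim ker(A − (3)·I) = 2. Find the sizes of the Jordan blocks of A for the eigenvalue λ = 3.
Block sizes for λ = 3: [3, 1]

Step 1 — from the characteristic polynomial, algebraic multiplicity of λ = 3 is 4. From dim ker(A − (3)·I) = 2, there are exactly 2 Jordan blocks for λ = 3.
Step 2 — from the minimal polynomial, the factor (x − 3)^3 tells us the largest block for λ = 3 has size 3.
Step 3 — with total size 4, 2 blocks, and largest block 3, the block sizes (in nonincreasing order) are [3, 1].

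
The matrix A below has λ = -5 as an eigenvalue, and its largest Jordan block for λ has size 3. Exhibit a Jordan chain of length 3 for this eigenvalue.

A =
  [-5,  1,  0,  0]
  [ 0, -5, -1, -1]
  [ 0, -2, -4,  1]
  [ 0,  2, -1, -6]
A Jordan chain for λ = -5 of length 3:
v_1 = (-1, 0, 2, -2)ᵀ
v_2 = (0, -1, 1, -1)ᵀ
v_3 = (0, 0, 1, 0)ᵀ

Let N = A − (-5)·I. We want v_3 with N^3 v_3 = 0 but N^2 v_3 ≠ 0; then v_{j-1} := N · v_j for j = 3, …, 2.

Pick v_3 = (0, 0, 1, 0)ᵀ.
Then v_2 = N · v_3 = (0, -1, 1, -1)ᵀ.
Then v_1 = N · v_2 = (-1, 0, 2, -2)ᵀ.

Sanity check: (A − (-5)·I) v_1 = (0, 0, 0, 0)ᵀ = 0. ✓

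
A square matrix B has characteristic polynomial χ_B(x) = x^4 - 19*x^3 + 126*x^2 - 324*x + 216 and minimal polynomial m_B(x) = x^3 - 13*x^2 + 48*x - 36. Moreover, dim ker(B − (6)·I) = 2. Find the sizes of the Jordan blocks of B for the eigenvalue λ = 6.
Block sizes for λ = 6: [2, 1]

Step 1 — from the characteristic polynomial, algebraic multiplicity of λ = 6 is 3. From dim ker(B − (6)·I) = 2, there are exactly 2 Jordan blocks for λ = 6.
Step 2 — from the minimal polynomial, the factor (x − 6)^2 tells us the largest block for λ = 6 has size 2.
Step 3 — with total size 3, 2 blocks, and largest block 2, the block sizes (in nonincreasing order) are [2, 1].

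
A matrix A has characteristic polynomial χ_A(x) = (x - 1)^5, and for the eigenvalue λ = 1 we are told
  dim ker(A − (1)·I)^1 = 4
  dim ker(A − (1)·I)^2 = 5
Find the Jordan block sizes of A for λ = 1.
Block sizes for λ = 1: [2, 1, 1, 1]

From the dimensions of kernels of powers, the number of Jordan blocks of size at least j is d_j − d_{j−1} where d_j = dim ker(N^j) (with d_0 = 0). Computing the differences gives [4, 1].
The number of blocks of size exactly k is (#blocks of size ≥ k) − (#blocks of size ≥ k + 1), so the partition is: 3 block(s) of size 1, 1 block(s) of size 2.
In nonincreasing order the block sizes are [2, 1, 1, 1].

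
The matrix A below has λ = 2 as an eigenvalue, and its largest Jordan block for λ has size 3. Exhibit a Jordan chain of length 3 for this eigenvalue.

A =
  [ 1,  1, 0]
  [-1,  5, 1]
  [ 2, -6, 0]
A Jordan chain for λ = 2 of length 3:
v_1 = (2, 2, -4)ᵀ
v_2 = (1, 3, -6)ᵀ
v_3 = (0, 1, 0)ᵀ

Let N = A − (2)·I. We want v_3 with N^3 v_3 = 0 but N^2 v_3 ≠ 0; then v_{j-1} := N · v_j for j = 3, …, 2.

Pick v_3 = (0, 1, 0)ᵀ.
Then v_2 = N · v_3 = (1, 3, -6)ᵀ.
Then v_1 = N · v_2 = (2, 2, -4)ᵀ.

Sanity check: (A − (2)·I) v_1 = (0, 0, 0)ᵀ = 0. ✓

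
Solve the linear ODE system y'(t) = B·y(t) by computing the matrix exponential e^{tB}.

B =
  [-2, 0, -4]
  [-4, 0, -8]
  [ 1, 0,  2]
e^{tB} =
  [1 - 2*t, 0, -4*t]
  [-4*t, 1, -8*t]
  [t, 0, 2*t + 1]

Strategy: write B = P · J · P⁻¹ where J is a Jordan canonical form, so e^{tB} = P · e^{tJ} · P⁻¹, and e^{tJ} can be computed block-by-block.

B has Jordan form
J =
  [0, 1, 0]
  [0, 0, 0]
  [0, 0, 0]
(up to reordering of blocks).

Per-block formulas:
  For a 1×1 block at λ = 0: exp(t · [0]) = [e^(0t)].
  For a 2×2 Jordan block J_2(0): exp(t · J_2(0)) = e^(0t)·(I + t·N), where N is the 2×2 nilpotent shift.

After assembling e^{tJ} and conjugating by P, we get:

e^{tB} =
  [1 - 2*t, 0, -4*t]
  [-4*t, 1, -8*t]
  [t, 0, 2*t + 1]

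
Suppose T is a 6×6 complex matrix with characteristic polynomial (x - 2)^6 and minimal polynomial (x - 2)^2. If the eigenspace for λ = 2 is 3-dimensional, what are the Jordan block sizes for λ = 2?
Block sizes for λ = 2: [2, 2, 2]

Step 1 — from the characteristic polynomial, algebraic multiplicity of λ = 2 is 6. From dim ker(T − (2)·I) = 3, there are exactly 3 Jordan blocks for λ = 2.
Step 2 — from the minimal polynomial, the factor (x − 2)^2 tells us the largest block for λ = 2 has size 2.
Step 3 — with total size 6, 3 blocks, and largest block 2, the block sizes (in nonincreasing order) are [2, 2, 2].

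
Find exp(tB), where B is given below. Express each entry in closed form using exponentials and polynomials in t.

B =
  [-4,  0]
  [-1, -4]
e^{tB} =
  [exp(-4*t), 0]
  [-t*exp(-4*t), exp(-4*t)]

Strategy: write B = P · J · P⁻¹ where J is a Jordan canonical form, so e^{tB} = P · e^{tJ} · P⁻¹, and e^{tJ} can be computed block-by-block.

B has Jordan form
J =
  [-4,  1]
  [ 0, -4]
(up to reordering of blocks).

Per-block formulas:
  For a 2×2 Jordan block J_2(-4): exp(t · J_2(-4)) = e^(-4t)·(I + t·N), where N is the 2×2 nilpotent shift.

After assembling e^{tJ} and conjugating by P, we get:

e^{tB} =
  [exp(-4*t), 0]
  [-t*exp(-4*t), exp(-4*t)]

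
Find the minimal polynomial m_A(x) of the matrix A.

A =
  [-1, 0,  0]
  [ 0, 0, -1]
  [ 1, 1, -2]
x^3 + 3*x^2 + 3*x + 1

The characteristic polynomial is χ_A(x) = (x + 1)^3, so the eigenvalues are known. The minimal polynomial is
  m_A(x) = Π_λ (x − λ)^{k_λ}
where k_λ is the size of the *largest* Jordan block for λ (equivalently, the smallest k with (A − λI)^k v = 0 for every generalised eigenvector v of λ).

  λ = -1: largest Jordan block has size 3, contributing (x + 1)^3

So m_A(x) = (x + 1)^3 = x^3 + 3*x^2 + 3*x + 1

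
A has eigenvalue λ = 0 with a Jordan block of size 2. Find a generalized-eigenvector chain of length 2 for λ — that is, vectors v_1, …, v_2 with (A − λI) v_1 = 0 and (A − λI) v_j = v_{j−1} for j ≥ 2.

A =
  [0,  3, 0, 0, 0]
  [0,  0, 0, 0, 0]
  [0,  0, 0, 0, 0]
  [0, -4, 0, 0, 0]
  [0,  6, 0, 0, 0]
A Jordan chain for λ = 0 of length 2:
v_1 = (3, 0, 0, -4, 6)ᵀ
v_2 = (0, 1, 0, 0, 0)ᵀ

Let N = A − (0)·I. We want v_2 with N^2 v_2 = 0 but N^1 v_2 ≠ 0; then v_{j-1} := N · v_j for j = 2, …, 2.

Pick v_2 = (0, 1, 0, 0, 0)ᵀ.
Then v_1 = N · v_2 = (3, 0, 0, -4, 6)ᵀ.

Sanity check: (A − (0)·I) v_1 = (0, 0, 0, 0, 0)ᵀ = 0. ✓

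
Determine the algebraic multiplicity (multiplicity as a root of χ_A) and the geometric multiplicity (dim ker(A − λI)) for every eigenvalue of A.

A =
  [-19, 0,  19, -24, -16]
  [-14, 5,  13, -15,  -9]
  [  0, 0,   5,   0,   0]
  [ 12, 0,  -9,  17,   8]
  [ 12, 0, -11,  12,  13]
λ = 1: alg = 1, geom = 1; λ = 5: alg = 4, geom = 2

Step 1 — factor the characteristic polynomial to read off the algebraic multiplicities:
  χ_A(x) = (x - 5)^4*(x - 1)

Step 2 — compute geometric multiplicities via the rank-nullity identity g(λ) = n − rank(A − λI):
  rank(A − (1)·I) = 4, so dim ker(A − (1)·I) = n − 4 = 1
  rank(A − (5)·I) = 3, so dim ker(A − (5)·I) = n − 3 = 2

Summary:
  λ = 1: algebraic multiplicity = 1, geometric multiplicity = 1
  λ = 5: algebraic multiplicity = 4, geometric multiplicity = 2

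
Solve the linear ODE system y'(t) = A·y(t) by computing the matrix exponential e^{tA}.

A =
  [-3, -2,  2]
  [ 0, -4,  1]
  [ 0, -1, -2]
e^{tA} =
  [exp(-3*t), -2*t*exp(-3*t), 2*t*exp(-3*t)]
  [0, -t*exp(-3*t) + exp(-3*t), t*exp(-3*t)]
  [0, -t*exp(-3*t), t*exp(-3*t) + exp(-3*t)]

Strategy: write A = P · J · P⁻¹ where J is a Jordan canonical form, so e^{tA} = P · e^{tJ} · P⁻¹, and e^{tJ} can be computed block-by-block.

A has Jordan form
J =
  [-3,  1,  0]
  [ 0, -3,  0]
  [ 0,  0, -3]
(up to reordering of blocks).

Per-block formulas:
  For a 1×1 block at λ = -3: exp(t · [-3]) = [e^(-3t)].
  For a 2×2 Jordan block J_2(-3): exp(t · J_2(-3)) = e^(-3t)·(I + t·N), where N is the 2×2 nilpotent shift.

After assembling e^{tJ} and conjugating by P, we get:

e^{tA} =
  [exp(-3*t), -2*t*exp(-3*t), 2*t*exp(-3*t)]
  [0, -t*exp(-3*t) + exp(-3*t), t*exp(-3*t)]
  [0, -t*exp(-3*t), t*exp(-3*t) + exp(-3*t)]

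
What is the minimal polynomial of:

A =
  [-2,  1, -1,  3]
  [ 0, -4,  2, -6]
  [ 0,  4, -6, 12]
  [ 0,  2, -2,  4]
x^2 + 4*x + 4

The characteristic polynomial is χ_A(x) = (x + 2)^4, so the eigenvalues are known. The minimal polynomial is
  m_A(x) = Π_λ (x − λ)^{k_λ}
where k_λ is the size of the *largest* Jordan block for λ (equivalently, the smallest k with (A − λI)^k v = 0 for every generalised eigenvector v of λ).

  λ = -2: largest Jordan block has size 2, contributing (x + 2)^2

So m_A(x) = (x + 2)^2 = x^2 + 4*x + 4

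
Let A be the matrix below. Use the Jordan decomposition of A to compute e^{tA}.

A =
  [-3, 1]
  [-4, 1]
e^{tA} =
  [-2*t*exp(-t) + exp(-t), t*exp(-t)]
  [-4*t*exp(-t), 2*t*exp(-t) + exp(-t)]

Strategy: write A = P · J · P⁻¹ where J is a Jordan canonical form, so e^{tA} = P · e^{tJ} · P⁻¹, and e^{tJ} can be computed block-by-block.

A has Jordan form
J =
  [-1,  1]
  [ 0, -1]
(up to reordering of blocks).

Per-block formulas:
  For a 2×2 Jordan block J_2(-1): exp(t · J_2(-1)) = e^(-1t)·(I + t·N), where N is the 2×2 nilpotent shift.

After assembling e^{tJ} and conjugating by P, we get:

e^{tA} =
  [-2*t*exp(-t) + exp(-t), t*exp(-t)]
  [-4*t*exp(-t), 2*t*exp(-t) + exp(-t)]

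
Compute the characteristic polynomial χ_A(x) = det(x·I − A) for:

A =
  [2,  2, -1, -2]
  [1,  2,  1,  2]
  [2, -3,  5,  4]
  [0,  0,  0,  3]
x^4 - 12*x^3 + 54*x^2 - 108*x + 81

Expanding det(x·I − A) (e.g. by cofactor expansion or by noting that A is similar to its Jordan form J, which has the same characteristic polynomial as A) gives
  χ_A(x) = x^4 - 12*x^3 + 54*x^2 - 108*x + 81
which factors as (x - 3)^4. The eigenvalues (with algebraic multiplicities) are λ = 3 with multiplicity 4.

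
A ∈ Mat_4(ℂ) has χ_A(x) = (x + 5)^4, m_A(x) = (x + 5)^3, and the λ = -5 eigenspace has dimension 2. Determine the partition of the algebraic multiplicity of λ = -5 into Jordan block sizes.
Block sizes for λ = -5: [3, 1]

Step 1 — from the characteristic polynomial, algebraic multiplicity of λ = -5 is 4. From dim ker(A − (-5)·I) = 2, there are exactly 2 Jordan blocks for λ = -5.
Step 2 — from the minimal polynomial, the factor (x + 5)^3 tells us the largest block for λ = -5 has size 3.
Step 3 — with total size 4, 2 blocks, and largest block 3, the block sizes (in nonincreasing order) are [3, 1].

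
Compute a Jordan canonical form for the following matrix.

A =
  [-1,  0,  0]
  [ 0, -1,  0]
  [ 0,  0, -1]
J_1(-1) ⊕ J_1(-1) ⊕ J_1(-1)

The characteristic polynomial is
  det(x·I − A) = x^3 + 3*x^2 + 3*x + 1 = (x + 1)^3

Eigenvalues and multiplicities (the geometric multiplicity of λ is n − rank(A − λI), which equals the number of Jordan blocks for λ):
  λ = -1: algebraic multiplicity = 3, geometric multiplicity = 3

Determining the block sizes for each eigenvalue:
  λ = -1: gm = am = 3, so every block has size 1 → block sizes [1, 1, 1]

Assembling the blocks gives a Jordan form
J =
  [-1,  0,  0]
  [ 0, -1,  0]
  [ 0,  0, -1]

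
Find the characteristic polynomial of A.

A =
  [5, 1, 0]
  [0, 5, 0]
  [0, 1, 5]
x^3 - 15*x^2 + 75*x - 125

Expanding det(x·I − A) (e.g. by cofactor expansion or by noting that A is similar to its Jordan form J, which has the same characteristic polynomial as A) gives
  χ_A(x) = x^3 - 15*x^2 + 75*x - 125
which factors as (x - 5)^3. The eigenvalues (with algebraic multiplicities) are λ = 5 with multiplicity 3.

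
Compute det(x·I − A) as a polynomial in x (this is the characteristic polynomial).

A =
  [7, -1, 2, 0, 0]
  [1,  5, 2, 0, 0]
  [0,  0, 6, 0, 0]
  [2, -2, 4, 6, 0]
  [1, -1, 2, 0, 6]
x^5 - 30*x^4 + 360*x^3 - 2160*x^2 + 6480*x - 7776

Expanding det(x·I − A) (e.g. by cofactor expansion or by noting that A is similar to its Jordan form J, which has the same characteristic polynomial as A) gives
  χ_A(x) = x^5 - 30*x^4 + 360*x^3 - 2160*x^2 + 6480*x - 7776
which factors as (x - 6)^5. The eigenvalues (with algebraic multiplicities) are λ = 6 with multiplicity 5.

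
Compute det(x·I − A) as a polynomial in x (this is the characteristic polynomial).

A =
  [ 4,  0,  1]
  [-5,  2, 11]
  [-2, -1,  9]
x^3 - 15*x^2 + 75*x - 125

Expanding det(x·I − A) (e.g. by cofactor expansion or by noting that A is similar to its Jordan form J, which has the same characteristic polynomial as A) gives
  χ_A(x) = x^3 - 15*x^2 + 75*x - 125
which factors as (x - 5)^3. The eigenvalues (with algebraic multiplicities) are λ = 5 with multiplicity 3.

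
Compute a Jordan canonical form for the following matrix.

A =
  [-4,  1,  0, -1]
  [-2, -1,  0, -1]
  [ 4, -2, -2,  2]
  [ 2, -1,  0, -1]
J_2(-2) ⊕ J_1(-2) ⊕ J_1(-2)

The characteristic polynomial is
  det(x·I − A) = x^4 + 8*x^3 + 24*x^2 + 32*x + 16 = (x + 2)^4

Eigenvalues and multiplicities (the geometric multiplicity of λ is n − rank(A − λI), which equals the number of Jordan blocks for λ):
  λ = -2: algebraic multiplicity = 4, geometric multiplicity = 3

Determining the block sizes for each eigenvalue:
  λ = -2: 3 blocks summing to 4 forces exactly one block of size 2 and the rest size 1 → block sizes [2, 1, 1]

Assembling the blocks gives a Jordan form
J =
  [-2,  1,  0,  0]
  [ 0, -2,  0,  0]
  [ 0,  0, -2,  0]
  [ 0,  0,  0, -2]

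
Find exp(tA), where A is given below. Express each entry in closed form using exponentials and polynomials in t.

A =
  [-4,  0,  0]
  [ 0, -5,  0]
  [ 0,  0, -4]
e^{tA} =
  [exp(-4*t), 0, 0]
  [0, exp(-5*t), 0]
  [0, 0, exp(-4*t)]

Strategy: write A = P · J · P⁻¹ where J is a Jordan canonical form, so e^{tA} = P · e^{tJ} · P⁻¹, and e^{tJ} can be computed block-by-block.

A has Jordan form
J =
  [-5,  0,  0]
  [ 0, -4,  0]
  [ 0,  0, -4]
(up to reordering of blocks).

Per-block formulas:
  For a 1×1 block at λ = -4: exp(t · [-4]) = [e^(-4t)].
  For a 1×1 block at λ = -5: exp(t · [-5]) = [e^(-5t)].

After assembling e^{tJ} and conjugating by P, we get:

e^{tA} =
  [exp(-4*t), 0, 0]
  [0, exp(-5*t), 0]
  [0, 0, exp(-4*t)]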